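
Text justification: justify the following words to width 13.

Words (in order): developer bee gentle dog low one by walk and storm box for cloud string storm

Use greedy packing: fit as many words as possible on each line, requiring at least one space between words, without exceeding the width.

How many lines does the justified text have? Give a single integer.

Line 1: ['developer', 'bee'] (min_width=13, slack=0)
Line 2: ['gentle', 'dog'] (min_width=10, slack=3)
Line 3: ['low', 'one', 'by'] (min_width=10, slack=3)
Line 4: ['walk', 'and'] (min_width=8, slack=5)
Line 5: ['storm', 'box', 'for'] (min_width=13, slack=0)
Line 6: ['cloud', 'string'] (min_width=12, slack=1)
Line 7: ['storm'] (min_width=5, slack=8)
Total lines: 7

Answer: 7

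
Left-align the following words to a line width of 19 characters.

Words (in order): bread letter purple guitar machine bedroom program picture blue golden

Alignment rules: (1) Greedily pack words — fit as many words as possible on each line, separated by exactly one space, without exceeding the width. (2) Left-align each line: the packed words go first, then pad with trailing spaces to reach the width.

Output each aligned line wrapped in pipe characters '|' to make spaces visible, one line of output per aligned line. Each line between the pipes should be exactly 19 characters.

Line 1: ['bread', 'letter', 'purple'] (min_width=19, slack=0)
Line 2: ['guitar', 'machine'] (min_width=14, slack=5)
Line 3: ['bedroom', 'program'] (min_width=15, slack=4)
Line 4: ['picture', 'blue', 'golden'] (min_width=19, slack=0)

Answer: |bread letter purple|
|guitar machine     |
|bedroom program    |
|picture blue golden|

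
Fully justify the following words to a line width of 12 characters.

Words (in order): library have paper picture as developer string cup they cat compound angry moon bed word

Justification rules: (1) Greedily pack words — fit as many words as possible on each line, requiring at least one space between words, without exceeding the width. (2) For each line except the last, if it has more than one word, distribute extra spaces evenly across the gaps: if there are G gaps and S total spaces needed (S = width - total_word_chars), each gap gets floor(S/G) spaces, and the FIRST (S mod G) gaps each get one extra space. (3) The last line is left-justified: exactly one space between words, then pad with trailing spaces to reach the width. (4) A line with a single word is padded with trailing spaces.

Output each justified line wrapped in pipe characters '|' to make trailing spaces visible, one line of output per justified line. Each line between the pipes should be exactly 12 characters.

Answer: |library have|
|paper       |
|picture   as|
|developer   |
|string   cup|
|they     cat|
|compound    |
|angry   moon|
|bed word    |

Derivation:
Line 1: ['library', 'have'] (min_width=12, slack=0)
Line 2: ['paper'] (min_width=5, slack=7)
Line 3: ['picture', 'as'] (min_width=10, slack=2)
Line 4: ['developer'] (min_width=9, slack=3)
Line 5: ['string', 'cup'] (min_width=10, slack=2)
Line 6: ['they', 'cat'] (min_width=8, slack=4)
Line 7: ['compound'] (min_width=8, slack=4)
Line 8: ['angry', 'moon'] (min_width=10, slack=2)
Line 9: ['bed', 'word'] (min_width=8, slack=4)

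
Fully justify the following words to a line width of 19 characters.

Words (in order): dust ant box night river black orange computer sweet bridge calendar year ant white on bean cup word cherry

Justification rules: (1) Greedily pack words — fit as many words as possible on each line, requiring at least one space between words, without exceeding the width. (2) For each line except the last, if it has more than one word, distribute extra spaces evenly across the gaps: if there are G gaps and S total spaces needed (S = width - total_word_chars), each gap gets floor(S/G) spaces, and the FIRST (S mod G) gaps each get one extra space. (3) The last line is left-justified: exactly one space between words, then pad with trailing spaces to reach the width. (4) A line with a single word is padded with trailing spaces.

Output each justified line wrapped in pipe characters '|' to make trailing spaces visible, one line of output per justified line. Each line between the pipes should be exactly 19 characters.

Answer: |dust  ant box night|
|river  black orange|
|computer      sweet|
|bridge     calendar|
|year  ant  white on|
|bean    cup    word|
|cherry             |

Derivation:
Line 1: ['dust', 'ant', 'box', 'night'] (min_width=18, slack=1)
Line 2: ['river', 'black', 'orange'] (min_width=18, slack=1)
Line 3: ['computer', 'sweet'] (min_width=14, slack=5)
Line 4: ['bridge', 'calendar'] (min_width=15, slack=4)
Line 5: ['year', 'ant', 'white', 'on'] (min_width=17, slack=2)
Line 6: ['bean', 'cup', 'word'] (min_width=13, slack=6)
Line 7: ['cherry'] (min_width=6, slack=13)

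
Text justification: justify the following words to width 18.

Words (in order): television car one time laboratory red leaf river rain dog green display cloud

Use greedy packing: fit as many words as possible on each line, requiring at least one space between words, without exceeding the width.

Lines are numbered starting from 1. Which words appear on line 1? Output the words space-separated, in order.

Answer: television car one

Derivation:
Line 1: ['television', 'car', 'one'] (min_width=18, slack=0)
Line 2: ['time', 'laboratory'] (min_width=15, slack=3)
Line 3: ['red', 'leaf', 'river'] (min_width=14, slack=4)
Line 4: ['rain', 'dog', 'green'] (min_width=14, slack=4)
Line 5: ['display', 'cloud'] (min_width=13, slack=5)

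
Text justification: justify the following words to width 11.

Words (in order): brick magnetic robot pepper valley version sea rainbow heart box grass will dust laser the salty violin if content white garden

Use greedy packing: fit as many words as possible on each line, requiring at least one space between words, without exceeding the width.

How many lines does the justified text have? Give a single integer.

Line 1: ['brick'] (min_width=5, slack=6)
Line 2: ['magnetic'] (min_width=8, slack=3)
Line 3: ['robot'] (min_width=5, slack=6)
Line 4: ['pepper'] (min_width=6, slack=5)
Line 5: ['valley'] (min_width=6, slack=5)
Line 6: ['version', 'sea'] (min_width=11, slack=0)
Line 7: ['rainbow'] (min_width=7, slack=4)
Line 8: ['heart', 'box'] (min_width=9, slack=2)
Line 9: ['grass', 'will'] (min_width=10, slack=1)
Line 10: ['dust', 'laser'] (min_width=10, slack=1)
Line 11: ['the', 'salty'] (min_width=9, slack=2)
Line 12: ['violin', 'if'] (min_width=9, slack=2)
Line 13: ['content'] (min_width=7, slack=4)
Line 14: ['white'] (min_width=5, slack=6)
Line 15: ['garden'] (min_width=6, slack=5)
Total lines: 15

Answer: 15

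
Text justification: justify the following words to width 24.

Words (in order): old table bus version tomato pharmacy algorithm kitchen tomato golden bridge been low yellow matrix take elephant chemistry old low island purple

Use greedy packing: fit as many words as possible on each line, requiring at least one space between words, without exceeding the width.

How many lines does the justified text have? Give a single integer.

Answer: 7

Derivation:
Line 1: ['old', 'table', 'bus', 'version'] (min_width=21, slack=3)
Line 2: ['tomato', 'pharmacy'] (min_width=15, slack=9)
Line 3: ['algorithm', 'kitchen', 'tomato'] (min_width=24, slack=0)
Line 4: ['golden', 'bridge', 'been', 'low'] (min_width=22, slack=2)
Line 5: ['yellow', 'matrix', 'take'] (min_width=18, slack=6)
Line 6: ['elephant', 'chemistry', 'old'] (min_width=22, slack=2)
Line 7: ['low', 'island', 'purple'] (min_width=17, slack=7)
Total lines: 7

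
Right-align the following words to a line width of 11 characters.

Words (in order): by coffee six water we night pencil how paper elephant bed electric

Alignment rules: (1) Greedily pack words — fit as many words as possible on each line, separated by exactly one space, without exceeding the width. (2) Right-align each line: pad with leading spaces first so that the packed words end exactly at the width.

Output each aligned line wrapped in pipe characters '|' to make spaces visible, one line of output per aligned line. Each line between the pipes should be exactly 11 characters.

Answer: |  by coffee|
|  six water|
|   we night|
| pencil how|
|      paper|
|   elephant|
|        bed|
|   electric|

Derivation:
Line 1: ['by', 'coffee'] (min_width=9, slack=2)
Line 2: ['six', 'water'] (min_width=9, slack=2)
Line 3: ['we', 'night'] (min_width=8, slack=3)
Line 4: ['pencil', 'how'] (min_width=10, slack=1)
Line 5: ['paper'] (min_width=5, slack=6)
Line 6: ['elephant'] (min_width=8, slack=3)
Line 7: ['bed'] (min_width=3, slack=8)
Line 8: ['electric'] (min_width=8, slack=3)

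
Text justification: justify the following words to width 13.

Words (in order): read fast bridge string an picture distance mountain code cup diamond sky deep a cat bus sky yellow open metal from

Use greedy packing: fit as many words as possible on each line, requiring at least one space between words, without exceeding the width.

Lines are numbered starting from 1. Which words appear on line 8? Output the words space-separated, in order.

Answer: cat bus sky

Derivation:
Line 1: ['read', 'fast'] (min_width=9, slack=4)
Line 2: ['bridge', 'string'] (min_width=13, slack=0)
Line 3: ['an', 'picture'] (min_width=10, slack=3)
Line 4: ['distance'] (min_width=8, slack=5)
Line 5: ['mountain', 'code'] (min_width=13, slack=0)
Line 6: ['cup', 'diamond'] (min_width=11, slack=2)
Line 7: ['sky', 'deep', 'a'] (min_width=10, slack=3)
Line 8: ['cat', 'bus', 'sky'] (min_width=11, slack=2)
Line 9: ['yellow', 'open'] (min_width=11, slack=2)
Line 10: ['metal', 'from'] (min_width=10, slack=3)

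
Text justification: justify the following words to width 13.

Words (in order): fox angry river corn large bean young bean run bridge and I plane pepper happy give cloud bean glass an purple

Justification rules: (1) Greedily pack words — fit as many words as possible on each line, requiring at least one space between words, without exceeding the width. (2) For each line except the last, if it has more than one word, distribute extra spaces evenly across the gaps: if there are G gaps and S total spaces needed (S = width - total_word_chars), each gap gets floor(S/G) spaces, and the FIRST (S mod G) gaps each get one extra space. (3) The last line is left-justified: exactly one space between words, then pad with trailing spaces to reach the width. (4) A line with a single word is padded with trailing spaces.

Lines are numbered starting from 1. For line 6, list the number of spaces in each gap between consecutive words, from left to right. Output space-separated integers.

Line 1: ['fox', 'angry'] (min_width=9, slack=4)
Line 2: ['river', 'corn'] (min_width=10, slack=3)
Line 3: ['large', 'bean'] (min_width=10, slack=3)
Line 4: ['young', 'bean'] (min_width=10, slack=3)
Line 5: ['run', 'bridge'] (min_width=10, slack=3)
Line 6: ['and', 'I', 'plane'] (min_width=11, slack=2)
Line 7: ['pepper', 'happy'] (min_width=12, slack=1)
Line 8: ['give', 'cloud'] (min_width=10, slack=3)
Line 9: ['bean', 'glass', 'an'] (min_width=13, slack=0)
Line 10: ['purple'] (min_width=6, slack=7)

Answer: 2 2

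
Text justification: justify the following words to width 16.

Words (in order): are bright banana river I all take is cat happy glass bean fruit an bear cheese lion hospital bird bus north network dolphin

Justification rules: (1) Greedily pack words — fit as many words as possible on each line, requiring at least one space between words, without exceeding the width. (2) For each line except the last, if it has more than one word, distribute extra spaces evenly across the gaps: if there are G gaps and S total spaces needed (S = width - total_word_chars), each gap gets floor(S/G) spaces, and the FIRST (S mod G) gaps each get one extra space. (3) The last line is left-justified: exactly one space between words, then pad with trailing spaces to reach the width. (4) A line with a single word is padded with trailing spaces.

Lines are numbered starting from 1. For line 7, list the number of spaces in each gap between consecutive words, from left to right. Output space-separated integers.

Answer: 4

Derivation:
Line 1: ['are', 'bright'] (min_width=10, slack=6)
Line 2: ['banana', 'river', 'I'] (min_width=14, slack=2)
Line 3: ['all', 'take', 'is', 'cat'] (min_width=15, slack=1)
Line 4: ['happy', 'glass', 'bean'] (min_width=16, slack=0)
Line 5: ['fruit', 'an', 'bear'] (min_width=13, slack=3)
Line 6: ['cheese', 'lion'] (min_width=11, slack=5)
Line 7: ['hospital', 'bird'] (min_width=13, slack=3)
Line 8: ['bus', 'north'] (min_width=9, slack=7)
Line 9: ['network', 'dolphin'] (min_width=15, slack=1)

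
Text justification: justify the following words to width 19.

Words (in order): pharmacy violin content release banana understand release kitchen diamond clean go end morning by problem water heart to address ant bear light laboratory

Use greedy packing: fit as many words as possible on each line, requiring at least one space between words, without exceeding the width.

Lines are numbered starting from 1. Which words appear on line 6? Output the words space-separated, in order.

Line 1: ['pharmacy', 'violin'] (min_width=15, slack=4)
Line 2: ['content', 'release'] (min_width=15, slack=4)
Line 3: ['banana', 'understand'] (min_width=17, slack=2)
Line 4: ['release', 'kitchen'] (min_width=15, slack=4)
Line 5: ['diamond', 'clean', 'go'] (min_width=16, slack=3)
Line 6: ['end', 'morning', 'by'] (min_width=14, slack=5)
Line 7: ['problem', 'water', 'heart'] (min_width=19, slack=0)
Line 8: ['to', 'address', 'ant', 'bear'] (min_width=19, slack=0)
Line 9: ['light', 'laboratory'] (min_width=16, slack=3)

Answer: end morning by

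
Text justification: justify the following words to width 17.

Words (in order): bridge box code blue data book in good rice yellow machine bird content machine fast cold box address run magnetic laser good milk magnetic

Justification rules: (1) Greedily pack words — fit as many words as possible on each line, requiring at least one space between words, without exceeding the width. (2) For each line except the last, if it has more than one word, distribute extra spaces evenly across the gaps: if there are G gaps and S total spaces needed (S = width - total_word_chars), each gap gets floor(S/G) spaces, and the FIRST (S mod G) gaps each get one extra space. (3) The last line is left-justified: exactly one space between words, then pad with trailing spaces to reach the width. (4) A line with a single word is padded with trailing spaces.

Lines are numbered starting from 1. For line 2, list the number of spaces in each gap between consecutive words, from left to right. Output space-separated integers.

Line 1: ['bridge', 'box', 'code'] (min_width=15, slack=2)
Line 2: ['blue', 'data', 'book', 'in'] (min_width=17, slack=0)
Line 3: ['good', 'rice', 'yellow'] (min_width=16, slack=1)
Line 4: ['machine', 'bird'] (min_width=12, slack=5)
Line 5: ['content', 'machine'] (min_width=15, slack=2)
Line 6: ['fast', 'cold', 'box'] (min_width=13, slack=4)
Line 7: ['address', 'run'] (min_width=11, slack=6)
Line 8: ['magnetic', 'laser'] (min_width=14, slack=3)
Line 9: ['good', 'milk'] (min_width=9, slack=8)
Line 10: ['magnetic'] (min_width=8, slack=9)

Answer: 1 1 1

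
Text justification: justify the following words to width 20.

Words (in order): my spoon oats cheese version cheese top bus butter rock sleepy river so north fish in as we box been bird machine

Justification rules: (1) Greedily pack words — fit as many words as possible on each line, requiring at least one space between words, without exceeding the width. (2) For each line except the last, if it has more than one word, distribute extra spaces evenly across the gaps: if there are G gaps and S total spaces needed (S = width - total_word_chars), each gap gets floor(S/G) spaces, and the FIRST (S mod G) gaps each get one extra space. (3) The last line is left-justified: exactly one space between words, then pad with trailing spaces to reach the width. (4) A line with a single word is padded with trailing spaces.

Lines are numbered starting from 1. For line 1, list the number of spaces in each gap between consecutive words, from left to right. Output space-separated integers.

Answer: 1 1 1

Derivation:
Line 1: ['my', 'spoon', 'oats', 'cheese'] (min_width=20, slack=0)
Line 2: ['version', 'cheese', 'top'] (min_width=18, slack=2)
Line 3: ['bus', 'butter', 'rock'] (min_width=15, slack=5)
Line 4: ['sleepy', 'river', 'so'] (min_width=15, slack=5)
Line 5: ['north', 'fish', 'in', 'as', 'we'] (min_width=19, slack=1)
Line 6: ['box', 'been', 'bird'] (min_width=13, slack=7)
Line 7: ['machine'] (min_width=7, slack=13)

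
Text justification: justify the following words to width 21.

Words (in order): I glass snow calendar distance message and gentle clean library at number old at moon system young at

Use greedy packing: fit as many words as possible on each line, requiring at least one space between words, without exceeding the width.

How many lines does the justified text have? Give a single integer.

Line 1: ['I', 'glass', 'snow', 'calendar'] (min_width=21, slack=0)
Line 2: ['distance', 'message', 'and'] (min_width=20, slack=1)
Line 3: ['gentle', 'clean', 'library'] (min_width=20, slack=1)
Line 4: ['at', 'number', 'old', 'at', 'moon'] (min_width=21, slack=0)
Line 5: ['system', 'young', 'at'] (min_width=15, slack=6)
Total lines: 5

Answer: 5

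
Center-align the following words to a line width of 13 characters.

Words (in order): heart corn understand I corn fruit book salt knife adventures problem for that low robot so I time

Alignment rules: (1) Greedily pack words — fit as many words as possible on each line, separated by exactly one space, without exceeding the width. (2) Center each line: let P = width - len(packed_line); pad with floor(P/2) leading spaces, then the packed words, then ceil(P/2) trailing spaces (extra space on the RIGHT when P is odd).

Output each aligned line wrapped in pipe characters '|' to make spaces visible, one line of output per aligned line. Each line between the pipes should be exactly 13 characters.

Line 1: ['heart', 'corn'] (min_width=10, slack=3)
Line 2: ['understand', 'I'] (min_width=12, slack=1)
Line 3: ['corn', 'fruit'] (min_width=10, slack=3)
Line 4: ['book', 'salt'] (min_width=9, slack=4)
Line 5: ['knife'] (min_width=5, slack=8)
Line 6: ['adventures'] (min_width=10, slack=3)
Line 7: ['problem', 'for'] (min_width=11, slack=2)
Line 8: ['that', 'low'] (min_width=8, slack=5)
Line 9: ['robot', 'so', 'I'] (min_width=10, slack=3)
Line 10: ['time'] (min_width=4, slack=9)

Answer: | heart corn  |
|understand I |
| corn fruit  |
|  book salt  |
|    knife    |
| adventures  |
| problem for |
|  that low   |
| robot so I  |
|    time     |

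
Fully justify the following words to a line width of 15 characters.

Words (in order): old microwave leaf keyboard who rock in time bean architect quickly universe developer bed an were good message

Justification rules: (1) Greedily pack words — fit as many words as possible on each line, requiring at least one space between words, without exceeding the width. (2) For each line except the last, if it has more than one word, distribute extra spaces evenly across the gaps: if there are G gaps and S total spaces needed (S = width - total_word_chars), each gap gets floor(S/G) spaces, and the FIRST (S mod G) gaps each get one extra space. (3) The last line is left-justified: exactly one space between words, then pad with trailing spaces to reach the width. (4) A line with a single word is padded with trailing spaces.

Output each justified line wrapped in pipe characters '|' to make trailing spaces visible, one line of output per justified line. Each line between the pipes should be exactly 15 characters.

Answer: |old   microwave|
|leaf   keyboard|
|who   rock   in|
|time       bean|
|architect      |
|quickly        |
|universe       |
|developer   bed|
|an   were  good|
|message        |

Derivation:
Line 1: ['old', 'microwave'] (min_width=13, slack=2)
Line 2: ['leaf', 'keyboard'] (min_width=13, slack=2)
Line 3: ['who', 'rock', 'in'] (min_width=11, slack=4)
Line 4: ['time', 'bean'] (min_width=9, slack=6)
Line 5: ['architect'] (min_width=9, slack=6)
Line 6: ['quickly'] (min_width=7, slack=8)
Line 7: ['universe'] (min_width=8, slack=7)
Line 8: ['developer', 'bed'] (min_width=13, slack=2)
Line 9: ['an', 'were', 'good'] (min_width=12, slack=3)
Line 10: ['message'] (min_width=7, slack=8)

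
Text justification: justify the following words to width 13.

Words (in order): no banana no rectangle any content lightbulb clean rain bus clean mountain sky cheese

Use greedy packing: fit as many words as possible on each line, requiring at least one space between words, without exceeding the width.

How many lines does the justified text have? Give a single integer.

Answer: 8

Derivation:
Line 1: ['no', 'banana', 'no'] (min_width=12, slack=1)
Line 2: ['rectangle', 'any'] (min_width=13, slack=0)
Line 3: ['content'] (min_width=7, slack=6)
Line 4: ['lightbulb'] (min_width=9, slack=4)
Line 5: ['clean', 'rain'] (min_width=10, slack=3)
Line 6: ['bus', 'clean'] (min_width=9, slack=4)
Line 7: ['mountain', 'sky'] (min_width=12, slack=1)
Line 8: ['cheese'] (min_width=6, slack=7)
Total lines: 8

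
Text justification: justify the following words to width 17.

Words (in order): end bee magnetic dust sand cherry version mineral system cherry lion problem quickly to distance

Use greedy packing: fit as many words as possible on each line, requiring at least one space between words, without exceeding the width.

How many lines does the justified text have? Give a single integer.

Line 1: ['end', 'bee', 'magnetic'] (min_width=16, slack=1)
Line 2: ['dust', 'sand', 'cherry'] (min_width=16, slack=1)
Line 3: ['version', 'mineral'] (min_width=15, slack=2)
Line 4: ['system', 'cherry'] (min_width=13, slack=4)
Line 5: ['lion', 'problem'] (min_width=12, slack=5)
Line 6: ['quickly', 'to'] (min_width=10, slack=7)
Line 7: ['distance'] (min_width=8, slack=9)
Total lines: 7

Answer: 7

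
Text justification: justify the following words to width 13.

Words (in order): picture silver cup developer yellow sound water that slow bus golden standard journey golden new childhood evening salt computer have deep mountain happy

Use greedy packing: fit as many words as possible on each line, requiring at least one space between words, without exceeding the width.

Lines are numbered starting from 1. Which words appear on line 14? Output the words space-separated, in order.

Line 1: ['picture'] (min_width=7, slack=6)
Line 2: ['silver', 'cup'] (min_width=10, slack=3)
Line 3: ['developer'] (min_width=9, slack=4)
Line 4: ['yellow', 'sound'] (min_width=12, slack=1)
Line 5: ['water', 'that'] (min_width=10, slack=3)
Line 6: ['slow', 'bus'] (min_width=8, slack=5)
Line 7: ['golden'] (min_width=6, slack=7)
Line 8: ['standard'] (min_width=8, slack=5)
Line 9: ['journey'] (min_width=7, slack=6)
Line 10: ['golden', 'new'] (min_width=10, slack=3)
Line 11: ['childhood'] (min_width=9, slack=4)
Line 12: ['evening', 'salt'] (min_width=12, slack=1)
Line 13: ['computer', 'have'] (min_width=13, slack=0)
Line 14: ['deep', 'mountain'] (min_width=13, slack=0)
Line 15: ['happy'] (min_width=5, slack=8)

Answer: deep mountain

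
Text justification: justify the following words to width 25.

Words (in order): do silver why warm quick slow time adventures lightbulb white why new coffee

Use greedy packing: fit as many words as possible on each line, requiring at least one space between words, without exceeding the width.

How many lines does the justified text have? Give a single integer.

Answer: 4

Derivation:
Line 1: ['do', 'silver', 'why', 'warm', 'quick'] (min_width=24, slack=1)
Line 2: ['slow', 'time', 'adventures'] (min_width=20, slack=5)
Line 3: ['lightbulb', 'white', 'why', 'new'] (min_width=23, slack=2)
Line 4: ['coffee'] (min_width=6, slack=19)
Total lines: 4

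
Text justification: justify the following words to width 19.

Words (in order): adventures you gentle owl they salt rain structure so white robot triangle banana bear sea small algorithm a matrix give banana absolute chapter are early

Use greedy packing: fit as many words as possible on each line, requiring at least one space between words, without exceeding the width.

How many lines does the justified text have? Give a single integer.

Line 1: ['adventures', 'you'] (min_width=14, slack=5)
Line 2: ['gentle', 'owl', 'they'] (min_width=15, slack=4)
Line 3: ['salt', 'rain', 'structure'] (min_width=19, slack=0)
Line 4: ['so', 'white', 'robot'] (min_width=14, slack=5)
Line 5: ['triangle', 'banana'] (min_width=15, slack=4)
Line 6: ['bear', 'sea', 'small'] (min_width=14, slack=5)
Line 7: ['algorithm', 'a', 'matrix'] (min_width=18, slack=1)
Line 8: ['give', 'banana'] (min_width=11, slack=8)
Line 9: ['absolute', 'chapter'] (min_width=16, slack=3)
Line 10: ['are', 'early'] (min_width=9, slack=10)
Total lines: 10

Answer: 10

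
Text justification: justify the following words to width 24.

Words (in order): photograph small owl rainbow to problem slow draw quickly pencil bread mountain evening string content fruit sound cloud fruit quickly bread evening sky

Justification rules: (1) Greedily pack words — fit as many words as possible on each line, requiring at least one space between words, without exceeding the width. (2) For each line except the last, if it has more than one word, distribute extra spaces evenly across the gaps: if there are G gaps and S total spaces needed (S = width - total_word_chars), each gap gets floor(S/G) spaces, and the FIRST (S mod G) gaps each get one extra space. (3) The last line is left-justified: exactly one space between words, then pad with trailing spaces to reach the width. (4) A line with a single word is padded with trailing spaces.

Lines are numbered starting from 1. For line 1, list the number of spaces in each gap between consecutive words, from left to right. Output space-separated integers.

Line 1: ['photograph', 'small', 'owl'] (min_width=20, slack=4)
Line 2: ['rainbow', 'to', 'problem', 'slow'] (min_width=23, slack=1)
Line 3: ['draw', 'quickly', 'pencil'] (min_width=19, slack=5)
Line 4: ['bread', 'mountain', 'evening'] (min_width=22, slack=2)
Line 5: ['string', 'content', 'fruit'] (min_width=20, slack=4)
Line 6: ['sound', 'cloud', 'fruit'] (min_width=17, slack=7)
Line 7: ['quickly', 'bread', 'evening'] (min_width=21, slack=3)
Line 8: ['sky'] (min_width=3, slack=21)

Answer: 3 3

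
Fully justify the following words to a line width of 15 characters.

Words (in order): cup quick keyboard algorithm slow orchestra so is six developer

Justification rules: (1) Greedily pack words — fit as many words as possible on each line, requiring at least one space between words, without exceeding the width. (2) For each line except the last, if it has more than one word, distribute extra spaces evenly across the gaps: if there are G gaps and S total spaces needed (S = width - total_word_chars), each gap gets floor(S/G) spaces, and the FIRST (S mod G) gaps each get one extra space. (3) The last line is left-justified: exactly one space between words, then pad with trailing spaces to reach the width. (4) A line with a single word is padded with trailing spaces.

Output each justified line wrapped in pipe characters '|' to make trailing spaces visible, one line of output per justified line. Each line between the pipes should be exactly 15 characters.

Answer: |cup       quick|
|keyboard       |
|algorithm  slow|
|orchestra so is|
|six developer  |

Derivation:
Line 1: ['cup', 'quick'] (min_width=9, slack=6)
Line 2: ['keyboard'] (min_width=8, slack=7)
Line 3: ['algorithm', 'slow'] (min_width=14, slack=1)
Line 4: ['orchestra', 'so', 'is'] (min_width=15, slack=0)
Line 5: ['six', 'developer'] (min_width=13, slack=2)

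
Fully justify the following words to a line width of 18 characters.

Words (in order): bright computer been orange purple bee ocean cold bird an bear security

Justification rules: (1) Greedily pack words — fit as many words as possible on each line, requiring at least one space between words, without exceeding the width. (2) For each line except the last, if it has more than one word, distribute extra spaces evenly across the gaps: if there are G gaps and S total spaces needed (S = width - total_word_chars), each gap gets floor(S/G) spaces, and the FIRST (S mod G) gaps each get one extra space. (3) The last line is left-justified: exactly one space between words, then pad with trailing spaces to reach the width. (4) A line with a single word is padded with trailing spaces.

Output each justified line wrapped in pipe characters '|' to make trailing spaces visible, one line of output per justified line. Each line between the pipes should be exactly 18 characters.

Answer: |bright    computer|
|been orange purple|
|bee   ocean   cold|
|bird    an    bear|
|security          |

Derivation:
Line 1: ['bright', 'computer'] (min_width=15, slack=3)
Line 2: ['been', 'orange', 'purple'] (min_width=18, slack=0)
Line 3: ['bee', 'ocean', 'cold'] (min_width=14, slack=4)
Line 4: ['bird', 'an', 'bear'] (min_width=12, slack=6)
Line 5: ['security'] (min_width=8, slack=10)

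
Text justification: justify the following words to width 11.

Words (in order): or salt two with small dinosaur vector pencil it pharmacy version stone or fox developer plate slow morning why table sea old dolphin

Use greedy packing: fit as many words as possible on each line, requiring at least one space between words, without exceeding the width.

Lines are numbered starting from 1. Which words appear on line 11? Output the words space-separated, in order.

Line 1: ['or', 'salt', 'two'] (min_width=11, slack=0)
Line 2: ['with', 'small'] (min_width=10, slack=1)
Line 3: ['dinosaur'] (min_width=8, slack=3)
Line 4: ['vector'] (min_width=6, slack=5)
Line 5: ['pencil', 'it'] (min_width=9, slack=2)
Line 6: ['pharmacy'] (min_width=8, slack=3)
Line 7: ['version'] (min_width=7, slack=4)
Line 8: ['stone', 'or'] (min_width=8, slack=3)
Line 9: ['fox'] (min_width=3, slack=8)
Line 10: ['developer'] (min_width=9, slack=2)
Line 11: ['plate', 'slow'] (min_width=10, slack=1)
Line 12: ['morning', 'why'] (min_width=11, slack=0)
Line 13: ['table', 'sea'] (min_width=9, slack=2)
Line 14: ['old', 'dolphin'] (min_width=11, slack=0)

Answer: plate slow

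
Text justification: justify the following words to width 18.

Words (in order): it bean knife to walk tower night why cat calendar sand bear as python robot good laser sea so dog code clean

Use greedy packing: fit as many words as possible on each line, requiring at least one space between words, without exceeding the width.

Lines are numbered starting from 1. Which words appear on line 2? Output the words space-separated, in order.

Answer: walk tower night

Derivation:
Line 1: ['it', 'bean', 'knife', 'to'] (min_width=16, slack=2)
Line 2: ['walk', 'tower', 'night'] (min_width=16, slack=2)
Line 3: ['why', 'cat', 'calendar'] (min_width=16, slack=2)
Line 4: ['sand', 'bear', 'as'] (min_width=12, slack=6)
Line 5: ['python', 'robot', 'good'] (min_width=17, slack=1)
Line 6: ['laser', 'sea', 'so', 'dog'] (min_width=16, slack=2)
Line 7: ['code', 'clean'] (min_width=10, slack=8)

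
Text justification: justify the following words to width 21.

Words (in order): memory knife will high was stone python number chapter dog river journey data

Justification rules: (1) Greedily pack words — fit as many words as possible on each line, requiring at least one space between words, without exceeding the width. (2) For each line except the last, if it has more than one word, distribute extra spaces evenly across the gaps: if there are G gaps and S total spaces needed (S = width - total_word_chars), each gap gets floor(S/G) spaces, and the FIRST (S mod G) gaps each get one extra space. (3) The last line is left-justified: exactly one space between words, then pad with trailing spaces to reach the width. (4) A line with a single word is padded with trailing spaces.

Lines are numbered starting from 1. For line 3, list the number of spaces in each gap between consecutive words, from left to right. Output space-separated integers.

Line 1: ['memory', 'knife', 'will'] (min_width=17, slack=4)
Line 2: ['high', 'was', 'stone', 'python'] (min_width=21, slack=0)
Line 3: ['number', 'chapter', 'dog'] (min_width=18, slack=3)
Line 4: ['river', 'journey', 'data'] (min_width=18, slack=3)

Answer: 3 2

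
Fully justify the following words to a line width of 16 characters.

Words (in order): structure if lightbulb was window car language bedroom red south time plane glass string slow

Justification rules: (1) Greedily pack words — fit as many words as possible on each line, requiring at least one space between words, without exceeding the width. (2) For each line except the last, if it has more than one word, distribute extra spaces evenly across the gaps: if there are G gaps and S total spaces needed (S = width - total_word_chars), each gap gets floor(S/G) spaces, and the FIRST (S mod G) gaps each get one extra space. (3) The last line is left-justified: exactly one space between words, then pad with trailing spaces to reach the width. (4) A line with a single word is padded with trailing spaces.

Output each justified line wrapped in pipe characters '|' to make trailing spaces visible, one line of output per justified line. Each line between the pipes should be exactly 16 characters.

Answer: |structure     if|
|lightbulb    was|
|window       car|
|language bedroom|
|red  south  time|
|plane      glass|
|string slow     |

Derivation:
Line 1: ['structure', 'if'] (min_width=12, slack=4)
Line 2: ['lightbulb', 'was'] (min_width=13, slack=3)
Line 3: ['window', 'car'] (min_width=10, slack=6)
Line 4: ['language', 'bedroom'] (min_width=16, slack=0)
Line 5: ['red', 'south', 'time'] (min_width=14, slack=2)
Line 6: ['plane', 'glass'] (min_width=11, slack=5)
Line 7: ['string', 'slow'] (min_width=11, slack=5)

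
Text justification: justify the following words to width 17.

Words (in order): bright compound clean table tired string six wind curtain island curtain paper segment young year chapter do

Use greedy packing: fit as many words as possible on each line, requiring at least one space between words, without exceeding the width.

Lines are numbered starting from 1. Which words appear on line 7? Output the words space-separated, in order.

Line 1: ['bright', 'compound'] (min_width=15, slack=2)
Line 2: ['clean', 'table', 'tired'] (min_width=17, slack=0)
Line 3: ['string', 'six', 'wind'] (min_width=15, slack=2)
Line 4: ['curtain', 'island'] (min_width=14, slack=3)
Line 5: ['curtain', 'paper'] (min_width=13, slack=4)
Line 6: ['segment', 'young'] (min_width=13, slack=4)
Line 7: ['year', 'chapter', 'do'] (min_width=15, slack=2)

Answer: year chapter do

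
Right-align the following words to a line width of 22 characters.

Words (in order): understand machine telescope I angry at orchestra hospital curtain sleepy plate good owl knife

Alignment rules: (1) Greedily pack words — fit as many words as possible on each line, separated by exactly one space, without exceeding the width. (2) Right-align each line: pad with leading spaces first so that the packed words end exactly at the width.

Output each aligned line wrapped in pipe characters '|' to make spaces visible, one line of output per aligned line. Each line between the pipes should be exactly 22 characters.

Line 1: ['understand', 'machine'] (min_width=18, slack=4)
Line 2: ['telescope', 'I', 'angry', 'at'] (min_width=20, slack=2)
Line 3: ['orchestra', 'hospital'] (min_width=18, slack=4)
Line 4: ['curtain', 'sleepy', 'plate'] (min_width=20, slack=2)
Line 5: ['good', 'owl', 'knife'] (min_width=14, slack=8)

Answer: |    understand machine|
|  telescope I angry at|
|    orchestra hospital|
|  curtain sleepy plate|
|        good owl knife|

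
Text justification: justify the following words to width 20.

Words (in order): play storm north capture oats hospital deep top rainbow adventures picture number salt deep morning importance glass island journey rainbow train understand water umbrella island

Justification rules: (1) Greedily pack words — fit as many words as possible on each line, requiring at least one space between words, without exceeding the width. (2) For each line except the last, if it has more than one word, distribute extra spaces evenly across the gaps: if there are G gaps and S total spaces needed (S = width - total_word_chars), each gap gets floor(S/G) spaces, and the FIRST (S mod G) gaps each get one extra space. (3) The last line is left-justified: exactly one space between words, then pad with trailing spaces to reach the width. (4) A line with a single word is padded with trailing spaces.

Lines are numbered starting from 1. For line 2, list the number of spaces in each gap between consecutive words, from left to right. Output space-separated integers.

Answer: 9

Derivation:
Line 1: ['play', 'storm', 'north'] (min_width=16, slack=4)
Line 2: ['capture', 'oats'] (min_width=12, slack=8)
Line 3: ['hospital', 'deep', 'top'] (min_width=17, slack=3)
Line 4: ['rainbow', 'adventures'] (min_width=18, slack=2)
Line 5: ['picture', 'number', 'salt'] (min_width=19, slack=1)
Line 6: ['deep', 'morning'] (min_width=12, slack=8)
Line 7: ['importance', 'glass'] (min_width=16, slack=4)
Line 8: ['island', 'journey'] (min_width=14, slack=6)
Line 9: ['rainbow', 'train'] (min_width=13, slack=7)
Line 10: ['understand', 'water'] (min_width=16, slack=4)
Line 11: ['umbrella', 'island'] (min_width=15, slack=5)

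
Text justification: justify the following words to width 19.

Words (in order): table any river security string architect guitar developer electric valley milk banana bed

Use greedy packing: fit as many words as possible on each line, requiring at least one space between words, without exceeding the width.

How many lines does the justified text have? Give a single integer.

Answer: 6

Derivation:
Line 1: ['table', 'any', 'river'] (min_width=15, slack=4)
Line 2: ['security', 'string'] (min_width=15, slack=4)
Line 3: ['architect', 'guitar'] (min_width=16, slack=3)
Line 4: ['developer', 'electric'] (min_width=18, slack=1)
Line 5: ['valley', 'milk', 'banana'] (min_width=18, slack=1)
Line 6: ['bed'] (min_width=3, slack=16)
Total lines: 6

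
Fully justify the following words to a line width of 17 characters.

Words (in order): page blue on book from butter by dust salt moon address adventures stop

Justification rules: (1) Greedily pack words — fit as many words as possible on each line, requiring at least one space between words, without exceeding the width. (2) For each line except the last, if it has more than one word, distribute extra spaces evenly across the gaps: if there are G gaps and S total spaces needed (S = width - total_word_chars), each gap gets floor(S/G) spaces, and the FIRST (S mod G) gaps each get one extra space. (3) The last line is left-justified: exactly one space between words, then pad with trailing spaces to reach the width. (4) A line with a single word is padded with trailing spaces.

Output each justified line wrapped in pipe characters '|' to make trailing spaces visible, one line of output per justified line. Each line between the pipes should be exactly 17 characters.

Line 1: ['page', 'blue', 'on', 'book'] (min_width=17, slack=0)
Line 2: ['from', 'butter', 'by'] (min_width=14, slack=3)
Line 3: ['dust', 'salt', 'moon'] (min_width=14, slack=3)
Line 4: ['address'] (min_width=7, slack=10)
Line 5: ['adventures', 'stop'] (min_width=15, slack=2)

Answer: |page blue on book|
|from   butter  by|
|dust   salt  moon|
|address          |
|adventures stop  |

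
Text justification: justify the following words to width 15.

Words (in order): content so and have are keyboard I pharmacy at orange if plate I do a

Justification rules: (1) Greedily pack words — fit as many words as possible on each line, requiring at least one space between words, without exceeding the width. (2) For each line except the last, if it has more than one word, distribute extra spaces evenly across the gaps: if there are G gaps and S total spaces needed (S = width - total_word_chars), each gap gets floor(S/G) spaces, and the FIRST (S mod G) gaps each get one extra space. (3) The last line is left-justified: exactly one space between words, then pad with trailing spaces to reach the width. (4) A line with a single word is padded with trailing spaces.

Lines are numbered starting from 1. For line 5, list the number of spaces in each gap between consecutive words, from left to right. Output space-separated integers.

Line 1: ['content', 'so', 'and'] (min_width=14, slack=1)
Line 2: ['have', 'are'] (min_width=8, slack=7)
Line 3: ['keyboard', 'I'] (min_width=10, slack=5)
Line 4: ['pharmacy', 'at'] (min_width=11, slack=4)
Line 5: ['orange', 'if', 'plate'] (min_width=15, slack=0)
Line 6: ['I', 'do', 'a'] (min_width=6, slack=9)

Answer: 1 1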